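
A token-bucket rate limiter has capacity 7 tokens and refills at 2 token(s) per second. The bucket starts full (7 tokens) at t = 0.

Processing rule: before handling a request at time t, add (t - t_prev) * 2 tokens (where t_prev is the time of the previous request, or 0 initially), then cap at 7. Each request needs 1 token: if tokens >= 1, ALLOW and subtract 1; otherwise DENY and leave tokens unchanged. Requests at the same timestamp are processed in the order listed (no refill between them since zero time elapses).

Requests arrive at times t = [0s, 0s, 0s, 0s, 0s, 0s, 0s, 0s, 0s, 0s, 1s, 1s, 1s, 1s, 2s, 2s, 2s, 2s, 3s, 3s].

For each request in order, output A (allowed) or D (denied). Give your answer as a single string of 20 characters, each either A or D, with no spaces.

Simulating step by step:
  req#1 t=0s: ALLOW
  req#2 t=0s: ALLOW
  req#3 t=0s: ALLOW
  req#4 t=0s: ALLOW
  req#5 t=0s: ALLOW
  req#6 t=0s: ALLOW
  req#7 t=0s: ALLOW
  req#8 t=0s: DENY
  req#9 t=0s: DENY
  req#10 t=0s: DENY
  req#11 t=1s: ALLOW
  req#12 t=1s: ALLOW
  req#13 t=1s: DENY
  req#14 t=1s: DENY
  req#15 t=2s: ALLOW
  req#16 t=2s: ALLOW
  req#17 t=2s: DENY
  req#18 t=2s: DENY
  req#19 t=3s: ALLOW
  req#20 t=3s: ALLOW

Answer: AAAAAAADDDAADDAADDAA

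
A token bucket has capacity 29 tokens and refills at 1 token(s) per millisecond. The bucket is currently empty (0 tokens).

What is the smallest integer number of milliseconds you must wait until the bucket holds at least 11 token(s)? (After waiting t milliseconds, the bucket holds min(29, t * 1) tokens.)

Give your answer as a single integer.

Need t * 1 >= 11, so t >= 11/1.
Smallest integer t = ceil(11/1) = 11.

Answer: 11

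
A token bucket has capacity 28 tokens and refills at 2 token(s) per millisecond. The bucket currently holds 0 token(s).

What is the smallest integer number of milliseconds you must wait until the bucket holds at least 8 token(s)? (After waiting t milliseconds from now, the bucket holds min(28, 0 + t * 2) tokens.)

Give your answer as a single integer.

Answer: 4

Derivation:
Need 0 + t * 2 >= 8, so t >= 8/2.
Smallest integer t = ceil(8/2) = 4.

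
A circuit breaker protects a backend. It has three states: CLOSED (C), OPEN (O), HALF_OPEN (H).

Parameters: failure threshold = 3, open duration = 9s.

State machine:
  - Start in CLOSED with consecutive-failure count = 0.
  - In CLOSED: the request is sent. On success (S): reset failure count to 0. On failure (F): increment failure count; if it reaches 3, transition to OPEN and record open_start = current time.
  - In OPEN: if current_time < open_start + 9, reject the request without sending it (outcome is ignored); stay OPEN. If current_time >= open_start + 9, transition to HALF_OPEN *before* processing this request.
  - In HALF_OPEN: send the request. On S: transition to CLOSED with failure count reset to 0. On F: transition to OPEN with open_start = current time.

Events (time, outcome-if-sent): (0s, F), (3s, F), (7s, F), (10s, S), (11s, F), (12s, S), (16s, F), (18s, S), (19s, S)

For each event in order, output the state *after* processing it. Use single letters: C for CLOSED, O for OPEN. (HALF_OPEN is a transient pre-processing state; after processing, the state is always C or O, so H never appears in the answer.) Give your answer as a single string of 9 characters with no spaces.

State after each event:
  event#1 t=0s outcome=F: state=CLOSED
  event#2 t=3s outcome=F: state=CLOSED
  event#3 t=7s outcome=F: state=OPEN
  event#4 t=10s outcome=S: state=OPEN
  event#5 t=11s outcome=F: state=OPEN
  event#6 t=12s outcome=S: state=OPEN
  event#7 t=16s outcome=F: state=OPEN
  event#8 t=18s outcome=S: state=OPEN
  event#9 t=19s outcome=S: state=OPEN

Answer: CCOOOOOOO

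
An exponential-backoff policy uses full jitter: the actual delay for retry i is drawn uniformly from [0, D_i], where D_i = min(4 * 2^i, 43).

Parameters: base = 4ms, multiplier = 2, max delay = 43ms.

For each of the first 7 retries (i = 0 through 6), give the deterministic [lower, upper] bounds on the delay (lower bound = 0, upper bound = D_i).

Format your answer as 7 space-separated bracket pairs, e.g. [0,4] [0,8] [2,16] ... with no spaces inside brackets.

Answer: [0,4] [0,8] [0,16] [0,32] [0,43] [0,43] [0,43]

Derivation:
Computing bounds per retry:
  i=0: D_i=min(4*2^0,43)=4, bounds=[0,4]
  i=1: D_i=min(4*2^1,43)=8, bounds=[0,8]
  i=2: D_i=min(4*2^2,43)=16, bounds=[0,16]
  i=3: D_i=min(4*2^3,43)=32, bounds=[0,32]
  i=4: D_i=min(4*2^4,43)=43, bounds=[0,43]
  i=5: D_i=min(4*2^5,43)=43, bounds=[0,43]
  i=6: D_i=min(4*2^6,43)=43, bounds=[0,43]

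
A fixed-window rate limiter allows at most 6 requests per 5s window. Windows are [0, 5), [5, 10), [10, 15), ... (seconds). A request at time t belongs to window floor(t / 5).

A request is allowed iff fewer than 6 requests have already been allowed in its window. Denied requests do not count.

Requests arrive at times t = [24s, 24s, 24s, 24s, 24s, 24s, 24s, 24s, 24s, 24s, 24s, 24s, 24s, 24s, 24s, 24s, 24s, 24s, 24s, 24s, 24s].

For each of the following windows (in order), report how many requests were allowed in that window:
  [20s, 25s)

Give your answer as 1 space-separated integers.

Answer: 6

Derivation:
Processing requests:
  req#1 t=24s (window 4): ALLOW
  req#2 t=24s (window 4): ALLOW
  req#3 t=24s (window 4): ALLOW
  req#4 t=24s (window 4): ALLOW
  req#5 t=24s (window 4): ALLOW
  req#6 t=24s (window 4): ALLOW
  req#7 t=24s (window 4): DENY
  req#8 t=24s (window 4): DENY
  req#9 t=24s (window 4): DENY
  req#10 t=24s (window 4): DENY
  req#11 t=24s (window 4): DENY
  req#12 t=24s (window 4): DENY
  req#13 t=24s (window 4): DENY
  req#14 t=24s (window 4): DENY
  req#15 t=24s (window 4): DENY
  req#16 t=24s (window 4): DENY
  req#17 t=24s (window 4): DENY
  req#18 t=24s (window 4): DENY
  req#19 t=24s (window 4): DENY
  req#20 t=24s (window 4): DENY
  req#21 t=24s (window 4): DENY

Allowed counts by window: 6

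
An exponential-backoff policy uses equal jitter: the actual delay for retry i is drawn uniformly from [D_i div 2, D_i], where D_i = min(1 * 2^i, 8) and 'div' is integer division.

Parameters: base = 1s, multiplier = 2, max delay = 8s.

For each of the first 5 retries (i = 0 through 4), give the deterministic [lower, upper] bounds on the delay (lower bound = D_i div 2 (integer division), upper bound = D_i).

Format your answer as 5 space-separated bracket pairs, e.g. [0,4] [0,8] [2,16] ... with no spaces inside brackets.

Computing bounds per retry:
  i=0: D_i=min(1*2^0,8)=1, bounds=[0,1]
  i=1: D_i=min(1*2^1,8)=2, bounds=[1,2]
  i=2: D_i=min(1*2^2,8)=4, bounds=[2,4]
  i=3: D_i=min(1*2^3,8)=8, bounds=[4,8]
  i=4: D_i=min(1*2^4,8)=8, bounds=[4,8]

Answer: [0,1] [1,2] [2,4] [4,8] [4,8]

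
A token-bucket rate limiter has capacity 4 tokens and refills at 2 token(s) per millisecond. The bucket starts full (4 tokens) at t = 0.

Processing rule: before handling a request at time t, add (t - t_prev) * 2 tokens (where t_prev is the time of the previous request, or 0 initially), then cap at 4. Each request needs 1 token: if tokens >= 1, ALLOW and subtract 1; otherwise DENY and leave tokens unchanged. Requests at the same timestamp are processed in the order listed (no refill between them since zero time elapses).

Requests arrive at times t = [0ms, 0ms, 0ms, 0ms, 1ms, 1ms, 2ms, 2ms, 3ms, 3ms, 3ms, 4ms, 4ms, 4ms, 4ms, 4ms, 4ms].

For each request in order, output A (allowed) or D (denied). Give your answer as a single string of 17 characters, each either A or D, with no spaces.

Answer: AAAAAAAAAADAADDDD

Derivation:
Simulating step by step:
  req#1 t=0ms: ALLOW
  req#2 t=0ms: ALLOW
  req#3 t=0ms: ALLOW
  req#4 t=0ms: ALLOW
  req#5 t=1ms: ALLOW
  req#6 t=1ms: ALLOW
  req#7 t=2ms: ALLOW
  req#8 t=2ms: ALLOW
  req#9 t=3ms: ALLOW
  req#10 t=3ms: ALLOW
  req#11 t=3ms: DENY
  req#12 t=4ms: ALLOW
  req#13 t=4ms: ALLOW
  req#14 t=4ms: DENY
  req#15 t=4ms: DENY
  req#16 t=4ms: DENY
  req#17 t=4ms: DENY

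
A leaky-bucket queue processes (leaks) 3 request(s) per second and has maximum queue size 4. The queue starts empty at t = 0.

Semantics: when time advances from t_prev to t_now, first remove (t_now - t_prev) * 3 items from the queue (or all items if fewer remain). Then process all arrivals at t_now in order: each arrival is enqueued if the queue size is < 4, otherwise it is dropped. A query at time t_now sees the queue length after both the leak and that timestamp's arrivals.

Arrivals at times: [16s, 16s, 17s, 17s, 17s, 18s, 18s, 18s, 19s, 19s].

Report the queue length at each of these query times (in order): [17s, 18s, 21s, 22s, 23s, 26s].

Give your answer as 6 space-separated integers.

Answer: 3 3 0 0 0 0

Derivation:
Queue lengths at query times:
  query t=17s: backlog = 3
  query t=18s: backlog = 3
  query t=21s: backlog = 0
  query t=22s: backlog = 0
  query t=23s: backlog = 0
  query t=26s: backlog = 0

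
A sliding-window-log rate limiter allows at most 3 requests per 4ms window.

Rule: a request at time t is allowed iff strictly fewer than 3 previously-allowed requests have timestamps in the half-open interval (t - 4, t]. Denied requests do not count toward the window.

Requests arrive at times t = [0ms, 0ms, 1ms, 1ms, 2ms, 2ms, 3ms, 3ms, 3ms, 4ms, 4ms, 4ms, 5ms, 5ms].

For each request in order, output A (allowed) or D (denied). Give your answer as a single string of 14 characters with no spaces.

Tracking allowed requests in the window:
  req#1 t=0ms: ALLOW
  req#2 t=0ms: ALLOW
  req#3 t=1ms: ALLOW
  req#4 t=1ms: DENY
  req#5 t=2ms: DENY
  req#6 t=2ms: DENY
  req#7 t=3ms: DENY
  req#8 t=3ms: DENY
  req#9 t=3ms: DENY
  req#10 t=4ms: ALLOW
  req#11 t=4ms: ALLOW
  req#12 t=4ms: DENY
  req#13 t=5ms: ALLOW
  req#14 t=5ms: DENY

Answer: AAADDDDDDAADAD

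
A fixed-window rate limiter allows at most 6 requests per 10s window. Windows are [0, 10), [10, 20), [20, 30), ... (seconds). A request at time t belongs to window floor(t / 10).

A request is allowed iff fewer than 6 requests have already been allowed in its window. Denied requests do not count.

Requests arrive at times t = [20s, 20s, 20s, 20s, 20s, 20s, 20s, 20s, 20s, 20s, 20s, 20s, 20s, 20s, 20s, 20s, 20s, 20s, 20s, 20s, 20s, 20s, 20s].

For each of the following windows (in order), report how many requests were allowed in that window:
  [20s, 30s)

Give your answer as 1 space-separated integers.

Answer: 6

Derivation:
Processing requests:
  req#1 t=20s (window 2): ALLOW
  req#2 t=20s (window 2): ALLOW
  req#3 t=20s (window 2): ALLOW
  req#4 t=20s (window 2): ALLOW
  req#5 t=20s (window 2): ALLOW
  req#6 t=20s (window 2): ALLOW
  req#7 t=20s (window 2): DENY
  req#8 t=20s (window 2): DENY
  req#9 t=20s (window 2): DENY
  req#10 t=20s (window 2): DENY
  req#11 t=20s (window 2): DENY
  req#12 t=20s (window 2): DENY
  req#13 t=20s (window 2): DENY
  req#14 t=20s (window 2): DENY
  req#15 t=20s (window 2): DENY
  req#16 t=20s (window 2): DENY
  req#17 t=20s (window 2): DENY
  req#18 t=20s (window 2): DENY
  req#19 t=20s (window 2): DENY
  req#20 t=20s (window 2): DENY
  req#21 t=20s (window 2): DENY
  req#22 t=20s (window 2): DENY
  req#23 t=20s (window 2): DENY

Allowed counts by window: 6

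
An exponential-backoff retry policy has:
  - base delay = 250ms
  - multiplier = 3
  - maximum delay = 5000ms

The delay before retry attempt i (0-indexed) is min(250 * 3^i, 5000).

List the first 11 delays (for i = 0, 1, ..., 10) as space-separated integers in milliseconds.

Answer: 250 750 2250 5000 5000 5000 5000 5000 5000 5000 5000

Derivation:
Computing each delay:
  i=0: min(250*3^0, 5000) = 250
  i=1: min(250*3^1, 5000) = 750
  i=2: min(250*3^2, 5000) = 2250
  i=3: min(250*3^3, 5000) = 5000
  i=4: min(250*3^4, 5000) = 5000
  i=5: min(250*3^5, 5000) = 5000
  i=6: min(250*3^6, 5000) = 5000
  i=7: min(250*3^7, 5000) = 5000
  i=8: min(250*3^8, 5000) = 5000
  i=9: min(250*3^9, 5000) = 5000
  i=10: min(250*3^10, 5000) = 5000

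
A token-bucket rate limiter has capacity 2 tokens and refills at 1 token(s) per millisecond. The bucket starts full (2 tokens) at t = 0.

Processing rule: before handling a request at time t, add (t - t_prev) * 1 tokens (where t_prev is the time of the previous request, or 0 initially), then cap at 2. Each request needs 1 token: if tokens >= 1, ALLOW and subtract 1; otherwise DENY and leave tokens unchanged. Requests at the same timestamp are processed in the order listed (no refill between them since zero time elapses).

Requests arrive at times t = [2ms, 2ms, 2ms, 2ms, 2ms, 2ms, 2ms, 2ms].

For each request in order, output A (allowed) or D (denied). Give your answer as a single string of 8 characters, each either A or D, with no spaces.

Simulating step by step:
  req#1 t=2ms: ALLOW
  req#2 t=2ms: ALLOW
  req#3 t=2ms: DENY
  req#4 t=2ms: DENY
  req#5 t=2ms: DENY
  req#6 t=2ms: DENY
  req#7 t=2ms: DENY
  req#8 t=2ms: DENY

Answer: AADDDDDD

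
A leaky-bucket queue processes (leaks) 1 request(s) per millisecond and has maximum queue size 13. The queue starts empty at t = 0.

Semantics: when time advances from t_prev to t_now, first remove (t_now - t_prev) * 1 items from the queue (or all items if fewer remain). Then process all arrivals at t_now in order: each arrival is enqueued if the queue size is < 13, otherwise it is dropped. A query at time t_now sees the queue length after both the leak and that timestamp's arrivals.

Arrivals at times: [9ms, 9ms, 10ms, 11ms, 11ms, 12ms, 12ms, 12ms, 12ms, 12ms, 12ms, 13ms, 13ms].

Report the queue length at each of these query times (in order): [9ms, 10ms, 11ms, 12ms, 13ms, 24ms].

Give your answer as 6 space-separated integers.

Queue lengths at query times:
  query t=9ms: backlog = 2
  query t=10ms: backlog = 2
  query t=11ms: backlog = 3
  query t=12ms: backlog = 8
  query t=13ms: backlog = 9
  query t=24ms: backlog = 0

Answer: 2 2 3 8 9 0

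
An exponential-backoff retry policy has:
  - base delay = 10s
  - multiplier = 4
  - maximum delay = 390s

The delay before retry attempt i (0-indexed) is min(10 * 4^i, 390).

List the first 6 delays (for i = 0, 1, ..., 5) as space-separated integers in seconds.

Answer: 10 40 160 390 390 390

Derivation:
Computing each delay:
  i=0: min(10*4^0, 390) = 10
  i=1: min(10*4^1, 390) = 40
  i=2: min(10*4^2, 390) = 160
  i=3: min(10*4^3, 390) = 390
  i=4: min(10*4^4, 390) = 390
  i=5: min(10*4^5, 390) = 390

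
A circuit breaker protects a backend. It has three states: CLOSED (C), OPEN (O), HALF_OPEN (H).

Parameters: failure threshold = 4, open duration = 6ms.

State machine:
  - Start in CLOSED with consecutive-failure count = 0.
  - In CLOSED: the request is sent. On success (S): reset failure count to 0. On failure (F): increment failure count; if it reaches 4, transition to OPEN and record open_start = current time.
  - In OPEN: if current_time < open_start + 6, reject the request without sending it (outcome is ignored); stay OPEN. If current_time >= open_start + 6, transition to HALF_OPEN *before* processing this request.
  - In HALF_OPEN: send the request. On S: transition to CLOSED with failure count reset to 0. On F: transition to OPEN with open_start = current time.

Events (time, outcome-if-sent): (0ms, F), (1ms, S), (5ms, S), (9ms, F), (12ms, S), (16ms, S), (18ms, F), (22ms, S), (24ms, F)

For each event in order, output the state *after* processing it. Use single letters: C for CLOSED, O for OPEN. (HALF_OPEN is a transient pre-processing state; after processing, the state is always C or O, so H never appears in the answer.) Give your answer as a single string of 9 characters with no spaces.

State after each event:
  event#1 t=0ms outcome=F: state=CLOSED
  event#2 t=1ms outcome=S: state=CLOSED
  event#3 t=5ms outcome=S: state=CLOSED
  event#4 t=9ms outcome=F: state=CLOSED
  event#5 t=12ms outcome=S: state=CLOSED
  event#6 t=16ms outcome=S: state=CLOSED
  event#7 t=18ms outcome=F: state=CLOSED
  event#8 t=22ms outcome=S: state=CLOSED
  event#9 t=24ms outcome=F: state=CLOSED

Answer: CCCCCCCCC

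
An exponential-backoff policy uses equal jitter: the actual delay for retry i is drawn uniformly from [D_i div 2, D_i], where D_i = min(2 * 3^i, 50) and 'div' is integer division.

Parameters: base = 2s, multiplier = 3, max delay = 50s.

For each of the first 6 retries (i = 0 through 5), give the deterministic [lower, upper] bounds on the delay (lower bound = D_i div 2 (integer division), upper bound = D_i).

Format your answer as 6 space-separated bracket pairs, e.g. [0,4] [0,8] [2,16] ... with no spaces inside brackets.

Answer: [1,2] [3,6] [9,18] [25,50] [25,50] [25,50]

Derivation:
Computing bounds per retry:
  i=0: D_i=min(2*3^0,50)=2, bounds=[1,2]
  i=1: D_i=min(2*3^1,50)=6, bounds=[3,6]
  i=2: D_i=min(2*3^2,50)=18, bounds=[9,18]
  i=3: D_i=min(2*3^3,50)=50, bounds=[25,50]
  i=4: D_i=min(2*3^4,50)=50, bounds=[25,50]
  i=5: D_i=min(2*3^5,50)=50, bounds=[25,50]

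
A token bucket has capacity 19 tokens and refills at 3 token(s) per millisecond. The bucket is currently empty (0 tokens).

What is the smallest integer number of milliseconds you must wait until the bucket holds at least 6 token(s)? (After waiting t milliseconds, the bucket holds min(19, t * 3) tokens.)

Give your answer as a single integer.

Need t * 3 >= 6, so t >= 6/3.
Smallest integer t = ceil(6/3) = 2.

Answer: 2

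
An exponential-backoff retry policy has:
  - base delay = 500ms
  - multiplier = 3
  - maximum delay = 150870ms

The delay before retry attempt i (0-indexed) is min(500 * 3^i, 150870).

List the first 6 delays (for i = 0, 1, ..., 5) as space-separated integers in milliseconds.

Answer: 500 1500 4500 13500 40500 121500

Derivation:
Computing each delay:
  i=0: min(500*3^0, 150870) = 500
  i=1: min(500*3^1, 150870) = 1500
  i=2: min(500*3^2, 150870) = 4500
  i=3: min(500*3^3, 150870) = 13500
  i=4: min(500*3^4, 150870) = 40500
  i=5: min(500*3^5, 150870) = 121500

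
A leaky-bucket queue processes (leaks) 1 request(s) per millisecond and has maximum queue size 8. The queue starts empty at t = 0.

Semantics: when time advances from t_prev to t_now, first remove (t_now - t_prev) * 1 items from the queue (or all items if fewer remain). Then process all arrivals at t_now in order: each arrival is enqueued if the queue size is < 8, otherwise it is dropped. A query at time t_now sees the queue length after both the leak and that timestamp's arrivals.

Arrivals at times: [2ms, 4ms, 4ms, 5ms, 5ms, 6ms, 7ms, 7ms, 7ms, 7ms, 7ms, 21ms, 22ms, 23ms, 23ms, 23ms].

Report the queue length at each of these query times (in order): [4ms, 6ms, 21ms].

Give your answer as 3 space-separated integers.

Answer: 2 3 1

Derivation:
Queue lengths at query times:
  query t=4ms: backlog = 2
  query t=6ms: backlog = 3
  query t=21ms: backlog = 1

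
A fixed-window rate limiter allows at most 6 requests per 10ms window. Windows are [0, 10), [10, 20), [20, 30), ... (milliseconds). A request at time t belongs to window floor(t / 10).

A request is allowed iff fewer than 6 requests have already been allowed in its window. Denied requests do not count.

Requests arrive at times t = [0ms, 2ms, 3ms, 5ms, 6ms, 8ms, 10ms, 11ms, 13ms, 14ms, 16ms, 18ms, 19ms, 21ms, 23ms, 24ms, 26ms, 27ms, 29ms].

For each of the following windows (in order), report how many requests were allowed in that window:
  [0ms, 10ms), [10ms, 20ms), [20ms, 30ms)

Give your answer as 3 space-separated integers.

Answer: 6 6 6

Derivation:
Processing requests:
  req#1 t=0ms (window 0): ALLOW
  req#2 t=2ms (window 0): ALLOW
  req#3 t=3ms (window 0): ALLOW
  req#4 t=5ms (window 0): ALLOW
  req#5 t=6ms (window 0): ALLOW
  req#6 t=8ms (window 0): ALLOW
  req#7 t=10ms (window 1): ALLOW
  req#8 t=11ms (window 1): ALLOW
  req#9 t=13ms (window 1): ALLOW
  req#10 t=14ms (window 1): ALLOW
  req#11 t=16ms (window 1): ALLOW
  req#12 t=18ms (window 1): ALLOW
  req#13 t=19ms (window 1): DENY
  req#14 t=21ms (window 2): ALLOW
  req#15 t=23ms (window 2): ALLOW
  req#16 t=24ms (window 2): ALLOW
  req#17 t=26ms (window 2): ALLOW
  req#18 t=27ms (window 2): ALLOW
  req#19 t=29ms (window 2): ALLOW

Allowed counts by window: 6 6 6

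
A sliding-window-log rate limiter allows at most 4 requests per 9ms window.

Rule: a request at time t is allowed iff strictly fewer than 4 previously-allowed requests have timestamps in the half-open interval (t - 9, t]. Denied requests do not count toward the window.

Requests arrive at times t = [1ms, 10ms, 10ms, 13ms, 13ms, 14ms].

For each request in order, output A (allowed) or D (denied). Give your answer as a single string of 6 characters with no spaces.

Answer: AAAAAD

Derivation:
Tracking allowed requests in the window:
  req#1 t=1ms: ALLOW
  req#2 t=10ms: ALLOW
  req#3 t=10ms: ALLOW
  req#4 t=13ms: ALLOW
  req#5 t=13ms: ALLOW
  req#6 t=14ms: DENY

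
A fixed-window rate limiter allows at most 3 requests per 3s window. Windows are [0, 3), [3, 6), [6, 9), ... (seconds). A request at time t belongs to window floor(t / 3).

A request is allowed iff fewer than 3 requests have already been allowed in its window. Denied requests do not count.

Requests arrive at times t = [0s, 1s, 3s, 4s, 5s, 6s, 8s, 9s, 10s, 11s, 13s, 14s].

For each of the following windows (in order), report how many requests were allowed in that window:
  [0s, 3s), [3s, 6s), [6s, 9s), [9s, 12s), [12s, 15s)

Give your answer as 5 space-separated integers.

Processing requests:
  req#1 t=0s (window 0): ALLOW
  req#2 t=1s (window 0): ALLOW
  req#3 t=3s (window 1): ALLOW
  req#4 t=4s (window 1): ALLOW
  req#5 t=5s (window 1): ALLOW
  req#6 t=6s (window 2): ALLOW
  req#7 t=8s (window 2): ALLOW
  req#8 t=9s (window 3): ALLOW
  req#9 t=10s (window 3): ALLOW
  req#10 t=11s (window 3): ALLOW
  req#11 t=13s (window 4): ALLOW
  req#12 t=14s (window 4): ALLOW

Allowed counts by window: 2 3 2 3 2

Answer: 2 3 2 3 2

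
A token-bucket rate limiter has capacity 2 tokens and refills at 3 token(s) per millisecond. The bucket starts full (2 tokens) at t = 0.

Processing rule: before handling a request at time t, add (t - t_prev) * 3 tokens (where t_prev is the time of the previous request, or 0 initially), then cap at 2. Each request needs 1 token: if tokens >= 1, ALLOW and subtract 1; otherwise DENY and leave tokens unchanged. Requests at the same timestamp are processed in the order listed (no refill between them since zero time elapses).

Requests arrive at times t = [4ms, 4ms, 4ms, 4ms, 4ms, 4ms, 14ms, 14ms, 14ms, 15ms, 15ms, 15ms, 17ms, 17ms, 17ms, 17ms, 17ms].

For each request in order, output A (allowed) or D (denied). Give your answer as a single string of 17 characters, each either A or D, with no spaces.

Answer: AADDDDAADAADAADDD

Derivation:
Simulating step by step:
  req#1 t=4ms: ALLOW
  req#2 t=4ms: ALLOW
  req#3 t=4ms: DENY
  req#4 t=4ms: DENY
  req#5 t=4ms: DENY
  req#6 t=4ms: DENY
  req#7 t=14ms: ALLOW
  req#8 t=14ms: ALLOW
  req#9 t=14ms: DENY
  req#10 t=15ms: ALLOW
  req#11 t=15ms: ALLOW
  req#12 t=15ms: DENY
  req#13 t=17ms: ALLOW
  req#14 t=17ms: ALLOW
  req#15 t=17ms: DENY
  req#16 t=17ms: DENY
  req#17 t=17ms: DENY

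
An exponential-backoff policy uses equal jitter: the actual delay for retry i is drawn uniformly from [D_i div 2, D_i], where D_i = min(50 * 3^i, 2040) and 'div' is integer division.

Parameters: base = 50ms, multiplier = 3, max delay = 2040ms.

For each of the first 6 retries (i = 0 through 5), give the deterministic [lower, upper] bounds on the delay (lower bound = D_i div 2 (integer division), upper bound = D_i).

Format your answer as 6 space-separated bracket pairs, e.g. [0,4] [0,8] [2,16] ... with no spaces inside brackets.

Answer: [25,50] [75,150] [225,450] [675,1350] [1020,2040] [1020,2040]

Derivation:
Computing bounds per retry:
  i=0: D_i=min(50*3^0,2040)=50, bounds=[25,50]
  i=1: D_i=min(50*3^1,2040)=150, bounds=[75,150]
  i=2: D_i=min(50*3^2,2040)=450, bounds=[225,450]
  i=3: D_i=min(50*3^3,2040)=1350, bounds=[675,1350]
  i=4: D_i=min(50*3^4,2040)=2040, bounds=[1020,2040]
  i=5: D_i=min(50*3^5,2040)=2040, bounds=[1020,2040]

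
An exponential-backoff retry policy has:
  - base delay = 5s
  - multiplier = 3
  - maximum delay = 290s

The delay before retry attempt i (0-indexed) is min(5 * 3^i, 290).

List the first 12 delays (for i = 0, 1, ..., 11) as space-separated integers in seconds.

Computing each delay:
  i=0: min(5*3^0, 290) = 5
  i=1: min(5*3^1, 290) = 15
  i=2: min(5*3^2, 290) = 45
  i=3: min(5*3^3, 290) = 135
  i=4: min(5*3^4, 290) = 290
  i=5: min(5*3^5, 290) = 290
  i=6: min(5*3^6, 290) = 290
  i=7: min(5*3^7, 290) = 290
  i=8: min(5*3^8, 290) = 290
  i=9: min(5*3^9, 290) = 290
  i=10: min(5*3^10, 290) = 290
  i=11: min(5*3^11, 290) = 290

Answer: 5 15 45 135 290 290 290 290 290 290 290 290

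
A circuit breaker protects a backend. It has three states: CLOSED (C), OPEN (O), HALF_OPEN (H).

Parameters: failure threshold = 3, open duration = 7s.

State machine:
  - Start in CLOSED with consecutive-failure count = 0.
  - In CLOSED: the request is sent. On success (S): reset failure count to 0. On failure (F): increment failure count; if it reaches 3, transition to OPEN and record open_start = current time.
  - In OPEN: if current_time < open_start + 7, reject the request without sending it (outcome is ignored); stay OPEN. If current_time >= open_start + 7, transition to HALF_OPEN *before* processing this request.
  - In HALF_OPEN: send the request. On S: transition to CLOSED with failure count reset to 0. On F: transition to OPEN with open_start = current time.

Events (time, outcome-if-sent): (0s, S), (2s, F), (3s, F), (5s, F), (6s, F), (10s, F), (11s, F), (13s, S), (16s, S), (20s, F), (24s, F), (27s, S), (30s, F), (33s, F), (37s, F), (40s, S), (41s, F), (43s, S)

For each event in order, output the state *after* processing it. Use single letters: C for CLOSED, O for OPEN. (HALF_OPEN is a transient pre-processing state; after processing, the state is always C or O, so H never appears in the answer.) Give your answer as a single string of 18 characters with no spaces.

Answer: CCCOOOOCCCCCCCOOOO

Derivation:
State after each event:
  event#1 t=0s outcome=S: state=CLOSED
  event#2 t=2s outcome=F: state=CLOSED
  event#3 t=3s outcome=F: state=CLOSED
  event#4 t=5s outcome=F: state=OPEN
  event#5 t=6s outcome=F: state=OPEN
  event#6 t=10s outcome=F: state=OPEN
  event#7 t=11s outcome=F: state=OPEN
  event#8 t=13s outcome=S: state=CLOSED
  event#9 t=16s outcome=S: state=CLOSED
  event#10 t=20s outcome=F: state=CLOSED
  event#11 t=24s outcome=F: state=CLOSED
  event#12 t=27s outcome=S: state=CLOSED
  event#13 t=30s outcome=F: state=CLOSED
  event#14 t=33s outcome=F: state=CLOSED
  event#15 t=37s outcome=F: state=OPEN
  event#16 t=40s outcome=S: state=OPEN
  event#17 t=41s outcome=F: state=OPEN
  event#18 t=43s outcome=S: state=OPEN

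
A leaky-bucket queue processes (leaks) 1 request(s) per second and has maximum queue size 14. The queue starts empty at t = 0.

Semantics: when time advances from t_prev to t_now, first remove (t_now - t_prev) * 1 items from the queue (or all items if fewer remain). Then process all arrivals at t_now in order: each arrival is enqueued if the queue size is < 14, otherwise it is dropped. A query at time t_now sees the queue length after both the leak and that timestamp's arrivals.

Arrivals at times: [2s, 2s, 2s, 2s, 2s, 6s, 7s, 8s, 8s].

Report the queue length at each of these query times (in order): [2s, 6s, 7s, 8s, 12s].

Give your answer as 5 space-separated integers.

Queue lengths at query times:
  query t=2s: backlog = 5
  query t=6s: backlog = 2
  query t=7s: backlog = 2
  query t=8s: backlog = 3
  query t=12s: backlog = 0

Answer: 5 2 2 3 0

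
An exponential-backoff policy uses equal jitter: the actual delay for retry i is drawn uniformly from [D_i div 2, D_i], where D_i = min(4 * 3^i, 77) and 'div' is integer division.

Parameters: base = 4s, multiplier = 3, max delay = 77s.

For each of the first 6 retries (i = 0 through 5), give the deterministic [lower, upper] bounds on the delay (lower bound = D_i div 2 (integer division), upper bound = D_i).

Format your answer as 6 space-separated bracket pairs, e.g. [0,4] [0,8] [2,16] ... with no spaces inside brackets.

Answer: [2,4] [6,12] [18,36] [38,77] [38,77] [38,77]

Derivation:
Computing bounds per retry:
  i=0: D_i=min(4*3^0,77)=4, bounds=[2,4]
  i=1: D_i=min(4*3^1,77)=12, bounds=[6,12]
  i=2: D_i=min(4*3^2,77)=36, bounds=[18,36]
  i=3: D_i=min(4*3^3,77)=77, bounds=[38,77]
  i=4: D_i=min(4*3^4,77)=77, bounds=[38,77]
  i=5: D_i=min(4*3^5,77)=77, bounds=[38,77]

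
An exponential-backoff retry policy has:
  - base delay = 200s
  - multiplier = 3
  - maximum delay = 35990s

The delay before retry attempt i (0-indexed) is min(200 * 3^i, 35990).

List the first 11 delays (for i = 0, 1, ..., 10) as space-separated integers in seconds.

Computing each delay:
  i=0: min(200*3^0, 35990) = 200
  i=1: min(200*3^1, 35990) = 600
  i=2: min(200*3^2, 35990) = 1800
  i=3: min(200*3^3, 35990) = 5400
  i=4: min(200*3^4, 35990) = 16200
  i=5: min(200*3^5, 35990) = 35990
  i=6: min(200*3^6, 35990) = 35990
  i=7: min(200*3^7, 35990) = 35990
  i=8: min(200*3^8, 35990) = 35990
  i=9: min(200*3^9, 35990) = 35990
  i=10: min(200*3^10, 35990) = 35990

Answer: 200 600 1800 5400 16200 35990 35990 35990 35990 35990 35990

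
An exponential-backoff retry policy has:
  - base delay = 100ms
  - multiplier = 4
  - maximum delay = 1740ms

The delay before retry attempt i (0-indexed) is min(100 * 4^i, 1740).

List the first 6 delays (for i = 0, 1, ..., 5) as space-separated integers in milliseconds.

Computing each delay:
  i=0: min(100*4^0, 1740) = 100
  i=1: min(100*4^1, 1740) = 400
  i=2: min(100*4^2, 1740) = 1600
  i=3: min(100*4^3, 1740) = 1740
  i=4: min(100*4^4, 1740) = 1740
  i=5: min(100*4^5, 1740) = 1740

Answer: 100 400 1600 1740 1740 1740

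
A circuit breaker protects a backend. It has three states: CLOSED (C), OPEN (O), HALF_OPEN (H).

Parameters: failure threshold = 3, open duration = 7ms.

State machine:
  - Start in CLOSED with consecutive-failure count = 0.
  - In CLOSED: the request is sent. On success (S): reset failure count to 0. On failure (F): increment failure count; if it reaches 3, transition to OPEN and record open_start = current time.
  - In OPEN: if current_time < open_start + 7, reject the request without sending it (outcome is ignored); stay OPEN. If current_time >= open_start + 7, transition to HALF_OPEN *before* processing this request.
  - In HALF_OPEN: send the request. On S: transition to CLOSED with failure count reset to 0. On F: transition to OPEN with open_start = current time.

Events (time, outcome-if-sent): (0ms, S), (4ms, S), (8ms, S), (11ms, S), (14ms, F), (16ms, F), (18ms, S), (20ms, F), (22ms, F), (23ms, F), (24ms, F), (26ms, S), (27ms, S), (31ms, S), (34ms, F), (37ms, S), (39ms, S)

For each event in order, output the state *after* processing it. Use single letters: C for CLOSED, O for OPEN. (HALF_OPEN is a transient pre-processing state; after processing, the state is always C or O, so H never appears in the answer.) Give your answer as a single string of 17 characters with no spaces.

Answer: CCCCCCCCCOOOOCCCC

Derivation:
State after each event:
  event#1 t=0ms outcome=S: state=CLOSED
  event#2 t=4ms outcome=S: state=CLOSED
  event#3 t=8ms outcome=S: state=CLOSED
  event#4 t=11ms outcome=S: state=CLOSED
  event#5 t=14ms outcome=F: state=CLOSED
  event#6 t=16ms outcome=F: state=CLOSED
  event#7 t=18ms outcome=S: state=CLOSED
  event#8 t=20ms outcome=F: state=CLOSED
  event#9 t=22ms outcome=F: state=CLOSED
  event#10 t=23ms outcome=F: state=OPEN
  event#11 t=24ms outcome=F: state=OPEN
  event#12 t=26ms outcome=S: state=OPEN
  event#13 t=27ms outcome=S: state=OPEN
  event#14 t=31ms outcome=S: state=CLOSED
  event#15 t=34ms outcome=F: state=CLOSED
  event#16 t=37ms outcome=S: state=CLOSED
  event#17 t=39ms outcome=S: state=CLOSED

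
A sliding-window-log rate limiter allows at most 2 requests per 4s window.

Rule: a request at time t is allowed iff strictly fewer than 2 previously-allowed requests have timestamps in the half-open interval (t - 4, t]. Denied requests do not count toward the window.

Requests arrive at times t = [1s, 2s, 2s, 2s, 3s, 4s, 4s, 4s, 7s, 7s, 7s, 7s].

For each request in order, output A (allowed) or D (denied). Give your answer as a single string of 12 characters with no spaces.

Tracking allowed requests in the window:
  req#1 t=1s: ALLOW
  req#2 t=2s: ALLOW
  req#3 t=2s: DENY
  req#4 t=2s: DENY
  req#5 t=3s: DENY
  req#6 t=4s: DENY
  req#7 t=4s: DENY
  req#8 t=4s: DENY
  req#9 t=7s: ALLOW
  req#10 t=7s: ALLOW
  req#11 t=7s: DENY
  req#12 t=7s: DENY

Answer: AADDDDDDAADD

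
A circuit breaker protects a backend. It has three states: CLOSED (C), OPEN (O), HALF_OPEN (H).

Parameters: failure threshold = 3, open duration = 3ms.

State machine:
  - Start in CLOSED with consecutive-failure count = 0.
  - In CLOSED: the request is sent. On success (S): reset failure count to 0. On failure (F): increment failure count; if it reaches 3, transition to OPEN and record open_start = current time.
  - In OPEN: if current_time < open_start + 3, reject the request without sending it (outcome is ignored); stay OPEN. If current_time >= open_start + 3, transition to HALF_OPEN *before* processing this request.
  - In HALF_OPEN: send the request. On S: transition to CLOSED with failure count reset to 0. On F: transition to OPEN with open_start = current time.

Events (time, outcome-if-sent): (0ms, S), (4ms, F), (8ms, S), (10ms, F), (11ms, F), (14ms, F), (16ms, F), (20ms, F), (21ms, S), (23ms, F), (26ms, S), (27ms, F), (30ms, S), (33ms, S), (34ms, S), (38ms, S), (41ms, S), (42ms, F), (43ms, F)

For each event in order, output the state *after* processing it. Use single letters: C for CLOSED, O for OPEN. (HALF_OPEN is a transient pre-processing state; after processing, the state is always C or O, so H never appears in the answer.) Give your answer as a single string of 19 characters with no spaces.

State after each event:
  event#1 t=0ms outcome=S: state=CLOSED
  event#2 t=4ms outcome=F: state=CLOSED
  event#3 t=8ms outcome=S: state=CLOSED
  event#4 t=10ms outcome=F: state=CLOSED
  event#5 t=11ms outcome=F: state=CLOSED
  event#6 t=14ms outcome=F: state=OPEN
  event#7 t=16ms outcome=F: state=OPEN
  event#8 t=20ms outcome=F: state=OPEN
  event#9 t=21ms outcome=S: state=OPEN
  event#10 t=23ms outcome=F: state=OPEN
  event#11 t=26ms outcome=S: state=CLOSED
  event#12 t=27ms outcome=F: state=CLOSED
  event#13 t=30ms outcome=S: state=CLOSED
  event#14 t=33ms outcome=S: state=CLOSED
  event#15 t=34ms outcome=S: state=CLOSED
  event#16 t=38ms outcome=S: state=CLOSED
  event#17 t=41ms outcome=S: state=CLOSED
  event#18 t=42ms outcome=F: state=CLOSED
  event#19 t=43ms outcome=F: state=CLOSED

Answer: CCCCCOOOOOCCCCCCCCC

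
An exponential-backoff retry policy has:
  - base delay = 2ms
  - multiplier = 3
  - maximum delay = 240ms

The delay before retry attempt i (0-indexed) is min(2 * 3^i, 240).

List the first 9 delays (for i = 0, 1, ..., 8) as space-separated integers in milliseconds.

Answer: 2 6 18 54 162 240 240 240 240

Derivation:
Computing each delay:
  i=0: min(2*3^0, 240) = 2
  i=1: min(2*3^1, 240) = 6
  i=2: min(2*3^2, 240) = 18
  i=3: min(2*3^3, 240) = 54
  i=4: min(2*3^4, 240) = 162
  i=5: min(2*3^5, 240) = 240
  i=6: min(2*3^6, 240) = 240
  i=7: min(2*3^7, 240) = 240
  i=8: min(2*3^8, 240) = 240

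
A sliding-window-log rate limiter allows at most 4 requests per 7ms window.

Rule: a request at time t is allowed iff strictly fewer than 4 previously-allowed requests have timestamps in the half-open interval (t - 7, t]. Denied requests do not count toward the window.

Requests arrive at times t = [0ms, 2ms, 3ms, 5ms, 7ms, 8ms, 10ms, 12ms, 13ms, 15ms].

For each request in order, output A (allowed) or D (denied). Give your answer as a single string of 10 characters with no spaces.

Answer: AAAAADAAAA

Derivation:
Tracking allowed requests in the window:
  req#1 t=0ms: ALLOW
  req#2 t=2ms: ALLOW
  req#3 t=3ms: ALLOW
  req#4 t=5ms: ALLOW
  req#5 t=7ms: ALLOW
  req#6 t=8ms: DENY
  req#7 t=10ms: ALLOW
  req#8 t=12ms: ALLOW
  req#9 t=13ms: ALLOW
  req#10 t=15ms: ALLOW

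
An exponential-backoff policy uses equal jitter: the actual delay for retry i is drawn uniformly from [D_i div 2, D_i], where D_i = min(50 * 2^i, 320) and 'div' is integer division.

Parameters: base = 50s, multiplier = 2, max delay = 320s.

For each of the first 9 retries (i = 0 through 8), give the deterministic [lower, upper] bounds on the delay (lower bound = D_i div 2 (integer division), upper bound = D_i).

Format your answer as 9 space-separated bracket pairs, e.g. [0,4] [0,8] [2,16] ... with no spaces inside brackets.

Answer: [25,50] [50,100] [100,200] [160,320] [160,320] [160,320] [160,320] [160,320] [160,320]

Derivation:
Computing bounds per retry:
  i=0: D_i=min(50*2^0,320)=50, bounds=[25,50]
  i=1: D_i=min(50*2^1,320)=100, bounds=[50,100]
  i=2: D_i=min(50*2^2,320)=200, bounds=[100,200]
  i=3: D_i=min(50*2^3,320)=320, bounds=[160,320]
  i=4: D_i=min(50*2^4,320)=320, bounds=[160,320]
  i=5: D_i=min(50*2^5,320)=320, bounds=[160,320]
  i=6: D_i=min(50*2^6,320)=320, bounds=[160,320]
  i=7: D_i=min(50*2^7,320)=320, bounds=[160,320]
  i=8: D_i=min(50*2^8,320)=320, bounds=[160,320]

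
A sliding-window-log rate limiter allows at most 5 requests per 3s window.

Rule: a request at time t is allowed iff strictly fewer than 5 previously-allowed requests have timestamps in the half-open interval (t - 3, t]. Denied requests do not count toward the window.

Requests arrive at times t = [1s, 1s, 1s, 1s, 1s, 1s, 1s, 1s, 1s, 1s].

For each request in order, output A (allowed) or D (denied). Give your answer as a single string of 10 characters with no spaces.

Tracking allowed requests in the window:
  req#1 t=1s: ALLOW
  req#2 t=1s: ALLOW
  req#3 t=1s: ALLOW
  req#4 t=1s: ALLOW
  req#5 t=1s: ALLOW
  req#6 t=1s: DENY
  req#7 t=1s: DENY
  req#8 t=1s: DENY
  req#9 t=1s: DENY
  req#10 t=1s: DENY

Answer: AAAAADDDDD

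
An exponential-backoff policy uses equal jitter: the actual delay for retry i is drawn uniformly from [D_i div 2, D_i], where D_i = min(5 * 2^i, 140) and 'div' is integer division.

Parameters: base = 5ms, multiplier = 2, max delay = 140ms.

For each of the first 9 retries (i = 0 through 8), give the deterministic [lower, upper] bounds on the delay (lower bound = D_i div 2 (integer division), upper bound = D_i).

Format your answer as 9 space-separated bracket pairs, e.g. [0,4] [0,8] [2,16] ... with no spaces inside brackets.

Computing bounds per retry:
  i=0: D_i=min(5*2^0,140)=5, bounds=[2,5]
  i=1: D_i=min(5*2^1,140)=10, bounds=[5,10]
  i=2: D_i=min(5*2^2,140)=20, bounds=[10,20]
  i=3: D_i=min(5*2^3,140)=40, bounds=[20,40]
  i=4: D_i=min(5*2^4,140)=80, bounds=[40,80]
  i=5: D_i=min(5*2^5,140)=140, bounds=[70,140]
  i=6: D_i=min(5*2^6,140)=140, bounds=[70,140]
  i=7: D_i=min(5*2^7,140)=140, bounds=[70,140]
  i=8: D_i=min(5*2^8,140)=140, bounds=[70,140]

Answer: [2,5] [5,10] [10,20] [20,40] [40,80] [70,140] [70,140] [70,140] [70,140]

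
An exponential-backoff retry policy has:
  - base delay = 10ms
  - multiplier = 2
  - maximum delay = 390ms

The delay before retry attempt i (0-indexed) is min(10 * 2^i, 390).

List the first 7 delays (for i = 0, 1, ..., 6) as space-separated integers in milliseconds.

Computing each delay:
  i=0: min(10*2^0, 390) = 10
  i=1: min(10*2^1, 390) = 20
  i=2: min(10*2^2, 390) = 40
  i=3: min(10*2^3, 390) = 80
  i=4: min(10*2^4, 390) = 160
  i=5: min(10*2^5, 390) = 320
  i=6: min(10*2^6, 390) = 390

Answer: 10 20 40 80 160 320 390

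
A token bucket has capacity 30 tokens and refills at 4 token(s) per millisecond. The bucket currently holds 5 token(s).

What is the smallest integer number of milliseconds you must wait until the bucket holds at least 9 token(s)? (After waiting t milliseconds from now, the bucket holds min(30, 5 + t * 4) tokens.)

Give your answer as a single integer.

Answer: 1

Derivation:
Need 5 + t * 4 >= 9, so t >= 4/4.
Smallest integer t = ceil(4/4) = 1.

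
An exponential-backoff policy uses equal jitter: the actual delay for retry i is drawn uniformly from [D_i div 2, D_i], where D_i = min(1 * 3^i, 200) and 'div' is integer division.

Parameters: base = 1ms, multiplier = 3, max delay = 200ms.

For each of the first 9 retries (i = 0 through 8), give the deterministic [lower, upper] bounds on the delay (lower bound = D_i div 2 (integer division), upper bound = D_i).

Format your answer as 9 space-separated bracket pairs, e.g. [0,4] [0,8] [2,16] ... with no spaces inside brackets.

Computing bounds per retry:
  i=0: D_i=min(1*3^0,200)=1, bounds=[0,1]
  i=1: D_i=min(1*3^1,200)=3, bounds=[1,3]
  i=2: D_i=min(1*3^2,200)=9, bounds=[4,9]
  i=3: D_i=min(1*3^3,200)=27, bounds=[13,27]
  i=4: D_i=min(1*3^4,200)=81, bounds=[40,81]
  i=5: D_i=min(1*3^5,200)=200, bounds=[100,200]
  i=6: D_i=min(1*3^6,200)=200, bounds=[100,200]
  i=7: D_i=min(1*3^7,200)=200, bounds=[100,200]
  i=8: D_i=min(1*3^8,200)=200, bounds=[100,200]

Answer: [0,1] [1,3] [4,9] [13,27] [40,81] [100,200] [100,200] [100,200] [100,200]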